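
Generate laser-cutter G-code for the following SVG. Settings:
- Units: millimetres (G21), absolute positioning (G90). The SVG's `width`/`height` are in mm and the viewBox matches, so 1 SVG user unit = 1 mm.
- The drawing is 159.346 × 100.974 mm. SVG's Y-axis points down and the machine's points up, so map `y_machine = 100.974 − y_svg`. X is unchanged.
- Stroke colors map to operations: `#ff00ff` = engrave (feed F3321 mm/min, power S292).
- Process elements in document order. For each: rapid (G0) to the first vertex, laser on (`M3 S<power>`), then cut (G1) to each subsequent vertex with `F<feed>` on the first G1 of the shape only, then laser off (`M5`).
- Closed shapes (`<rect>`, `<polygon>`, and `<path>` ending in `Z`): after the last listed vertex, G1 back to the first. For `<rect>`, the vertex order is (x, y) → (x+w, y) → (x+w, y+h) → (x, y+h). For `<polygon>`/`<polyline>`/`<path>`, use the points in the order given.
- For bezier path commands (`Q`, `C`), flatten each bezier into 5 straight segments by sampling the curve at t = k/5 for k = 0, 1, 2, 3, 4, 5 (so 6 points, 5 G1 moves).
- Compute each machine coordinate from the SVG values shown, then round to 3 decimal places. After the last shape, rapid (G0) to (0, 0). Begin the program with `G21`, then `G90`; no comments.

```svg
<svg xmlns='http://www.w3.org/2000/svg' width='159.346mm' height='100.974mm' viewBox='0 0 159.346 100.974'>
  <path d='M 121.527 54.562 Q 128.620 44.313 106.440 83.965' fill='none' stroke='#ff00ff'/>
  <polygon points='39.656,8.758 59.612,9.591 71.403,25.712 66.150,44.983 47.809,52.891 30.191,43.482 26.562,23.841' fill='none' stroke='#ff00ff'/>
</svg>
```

Since the viewBox matches the mm dimensions, user units are millimetres directly. The only transform is the Y-flip y_m = 100.974 − y_svg.

Shape 1 is a quadratic bezier drawn with `<path>`. Its stroke #ff00ff means engrave at S292, F3321. After flipping Y the toolpath is (121.527,46.412) → (123.193,48.516) → (122.518,46.627) → (119.500,40.746) → (114.141,30.874) → (106.440,17.009).

Shape 2 is a regular polygon drawn with `<polygon>`. Its stroke #ff00ff means engrave at S292, F3321. After flipping Y the toolpath is (39.656,92.216) → (59.612,91.383) → (71.403,75.262) → (66.150,55.991) → (47.809,48.083) → (30.191,57.492) → (26.562,77.133) → (39.656,92.216), returning to the start.

G21
G90
G0 X121.527 Y46.412
M3 S292
G1 X123.193 Y48.516 F3321
G1 X122.518 Y46.627
G1 X119.500 Y40.746
G1 X114.141 Y30.874
G1 X106.440 Y17.009
M5
G0 X39.656 Y92.216
M3 S292
G1 X59.612 Y91.383 F3321
G1 X71.403 Y75.262
G1 X66.150 Y55.991
G1 X47.809 Y48.083
G1 X30.191 Y57.492
G1 X26.562 Y77.133
G1 X39.656 Y92.216
M5
G0 X0.000 Y0.000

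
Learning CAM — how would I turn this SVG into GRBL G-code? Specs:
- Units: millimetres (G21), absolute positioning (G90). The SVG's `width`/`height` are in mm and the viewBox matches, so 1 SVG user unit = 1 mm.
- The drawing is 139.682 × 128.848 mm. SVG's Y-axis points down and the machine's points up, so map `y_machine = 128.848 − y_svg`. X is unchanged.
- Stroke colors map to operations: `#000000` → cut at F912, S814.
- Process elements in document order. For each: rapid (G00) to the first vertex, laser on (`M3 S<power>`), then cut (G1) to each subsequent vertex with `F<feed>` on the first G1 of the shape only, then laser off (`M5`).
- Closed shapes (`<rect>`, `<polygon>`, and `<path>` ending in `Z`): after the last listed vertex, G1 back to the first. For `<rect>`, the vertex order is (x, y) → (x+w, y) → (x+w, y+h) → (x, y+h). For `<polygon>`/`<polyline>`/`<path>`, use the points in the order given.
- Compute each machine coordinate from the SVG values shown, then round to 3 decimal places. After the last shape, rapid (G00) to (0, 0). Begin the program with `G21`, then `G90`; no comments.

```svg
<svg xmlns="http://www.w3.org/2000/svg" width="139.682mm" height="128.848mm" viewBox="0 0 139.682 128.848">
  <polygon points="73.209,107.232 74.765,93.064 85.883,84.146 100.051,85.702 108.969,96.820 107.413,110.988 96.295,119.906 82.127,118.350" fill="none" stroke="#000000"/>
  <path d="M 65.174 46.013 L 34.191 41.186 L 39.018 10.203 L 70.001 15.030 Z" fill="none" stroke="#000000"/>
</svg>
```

G21
G90
G00 X73.209 Y21.616
M3 S814
G1 X74.765 Y35.784 F912
G1 X85.883 Y44.702
G1 X100.051 Y43.146
G1 X108.969 Y32.028
G1 X107.413 Y17.860
G1 X96.295 Y8.942
G1 X82.127 Y10.498
G1 X73.209 Y21.616
M5
G00 X65.174 Y82.835
M3 S814
G1 X34.191 Y87.662 F912
G1 X39.018 Y118.645
G1 X70.001 Y113.818
G1 X65.174 Y82.835
M5
G00 X0.000 Y0.000

Since the viewBox matches the mm dimensions, user units are millimetres directly. The only transform is the Y-flip y_m = 128.848 − y_svg.

Shape 1 is a regular polygon drawn with `<polygon>`. Its stroke #000000 means cut at S814, F912. After flipping Y the toolpath is (73.209,21.616) → (74.765,35.784) → (85.883,44.702) → (100.051,43.146) → (108.969,32.028) → (107.413,17.860) → (96.295,8.942) → (82.127,10.498) → (73.209,21.616), returning to the start.

Shape 2 is a regular polygon drawn with `<path>`. Its stroke #000000 means cut at S814, F912. After flipping Y the toolpath is (65.174,82.835) → (34.191,87.662) → (39.018,118.645) → (70.001,113.818) → (65.174,82.835), returning to the start.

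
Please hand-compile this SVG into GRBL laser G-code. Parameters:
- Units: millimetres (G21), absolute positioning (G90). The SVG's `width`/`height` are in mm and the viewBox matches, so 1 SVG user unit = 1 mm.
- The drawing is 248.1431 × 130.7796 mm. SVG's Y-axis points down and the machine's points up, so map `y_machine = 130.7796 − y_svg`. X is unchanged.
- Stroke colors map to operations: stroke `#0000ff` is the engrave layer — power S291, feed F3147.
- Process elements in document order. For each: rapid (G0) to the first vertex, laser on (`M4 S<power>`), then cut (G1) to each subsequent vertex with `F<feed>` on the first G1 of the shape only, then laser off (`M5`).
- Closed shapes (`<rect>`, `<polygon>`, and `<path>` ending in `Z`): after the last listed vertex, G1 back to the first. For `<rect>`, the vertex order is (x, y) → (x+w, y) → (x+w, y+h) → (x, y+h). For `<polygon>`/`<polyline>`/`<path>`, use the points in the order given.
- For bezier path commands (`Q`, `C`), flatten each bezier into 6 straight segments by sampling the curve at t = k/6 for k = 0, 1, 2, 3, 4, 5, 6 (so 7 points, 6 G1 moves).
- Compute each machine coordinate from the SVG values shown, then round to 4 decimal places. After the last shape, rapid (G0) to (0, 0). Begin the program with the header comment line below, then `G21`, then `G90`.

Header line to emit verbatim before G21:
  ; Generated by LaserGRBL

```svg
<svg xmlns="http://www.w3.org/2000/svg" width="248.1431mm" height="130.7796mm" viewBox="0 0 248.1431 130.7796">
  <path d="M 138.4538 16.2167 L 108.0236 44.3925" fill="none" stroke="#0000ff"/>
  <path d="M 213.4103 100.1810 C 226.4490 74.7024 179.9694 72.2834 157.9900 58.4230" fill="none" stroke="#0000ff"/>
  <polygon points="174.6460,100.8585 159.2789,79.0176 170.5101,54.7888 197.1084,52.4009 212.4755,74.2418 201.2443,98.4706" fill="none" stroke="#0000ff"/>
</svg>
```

Since the viewBox matches the mm dimensions, user units are millimetres directly. The only transform is the Y-flip y_m = 130.7796 − y_svg.

Shape 1 is a line segment drawn with `<path>`. Its stroke #0000ff means engrave at S291, F3147. After flipping Y the toolpath is (138.4538,114.5629) → (108.0236,86.3871).

Shape 2 is a cubic bezier drawn with `<path>`. Its stroke #0000ff means engrave at S291, F3147. After flipping Y the toolpath is (213.4103,30.5986) → (215.3588,41.5760) → (209.7214,49.6685) → (198.8319,55.8344) → (185.0243,61.0322) → (170.6324,66.2201) → (157.9900,72.3566).

Shape 3 is a regular polygon drawn with `<polygon>`. Its stroke #0000ff means engrave at S291, F3147. After flipping Y the toolpath is (174.6460,29.9211) → (159.2789,51.7620) → (170.5101,75.9908) → (197.1084,78.3787) → (212.4755,56.5378) → (201.2443,32.3090) → (174.6460,29.9211), returning to the start.

; Generated by LaserGRBL
G21
G90
G0 X138.4538 Y114.5629
M4 S291
G1 X108.0236 Y86.3871 F3147
M5
G0 X213.4103 Y30.5986
M4 S291
G1 X215.3588 Y41.5760 F3147
G1 X209.7214 Y49.6685
G1 X198.8319 Y55.8344
G1 X185.0243 Y61.0322
G1 X170.6324 Y66.2201
G1 X157.9900 Y72.3566
M5
G0 X174.6460 Y29.9211
M4 S291
G1 X159.2789 Y51.7620 F3147
G1 X170.5101 Y75.9908
G1 X197.1084 Y78.3787
G1 X212.4755 Y56.5378
G1 X201.2443 Y32.3090
G1 X174.6460 Y29.9211
M5
G0 X0.0000 Y0.0000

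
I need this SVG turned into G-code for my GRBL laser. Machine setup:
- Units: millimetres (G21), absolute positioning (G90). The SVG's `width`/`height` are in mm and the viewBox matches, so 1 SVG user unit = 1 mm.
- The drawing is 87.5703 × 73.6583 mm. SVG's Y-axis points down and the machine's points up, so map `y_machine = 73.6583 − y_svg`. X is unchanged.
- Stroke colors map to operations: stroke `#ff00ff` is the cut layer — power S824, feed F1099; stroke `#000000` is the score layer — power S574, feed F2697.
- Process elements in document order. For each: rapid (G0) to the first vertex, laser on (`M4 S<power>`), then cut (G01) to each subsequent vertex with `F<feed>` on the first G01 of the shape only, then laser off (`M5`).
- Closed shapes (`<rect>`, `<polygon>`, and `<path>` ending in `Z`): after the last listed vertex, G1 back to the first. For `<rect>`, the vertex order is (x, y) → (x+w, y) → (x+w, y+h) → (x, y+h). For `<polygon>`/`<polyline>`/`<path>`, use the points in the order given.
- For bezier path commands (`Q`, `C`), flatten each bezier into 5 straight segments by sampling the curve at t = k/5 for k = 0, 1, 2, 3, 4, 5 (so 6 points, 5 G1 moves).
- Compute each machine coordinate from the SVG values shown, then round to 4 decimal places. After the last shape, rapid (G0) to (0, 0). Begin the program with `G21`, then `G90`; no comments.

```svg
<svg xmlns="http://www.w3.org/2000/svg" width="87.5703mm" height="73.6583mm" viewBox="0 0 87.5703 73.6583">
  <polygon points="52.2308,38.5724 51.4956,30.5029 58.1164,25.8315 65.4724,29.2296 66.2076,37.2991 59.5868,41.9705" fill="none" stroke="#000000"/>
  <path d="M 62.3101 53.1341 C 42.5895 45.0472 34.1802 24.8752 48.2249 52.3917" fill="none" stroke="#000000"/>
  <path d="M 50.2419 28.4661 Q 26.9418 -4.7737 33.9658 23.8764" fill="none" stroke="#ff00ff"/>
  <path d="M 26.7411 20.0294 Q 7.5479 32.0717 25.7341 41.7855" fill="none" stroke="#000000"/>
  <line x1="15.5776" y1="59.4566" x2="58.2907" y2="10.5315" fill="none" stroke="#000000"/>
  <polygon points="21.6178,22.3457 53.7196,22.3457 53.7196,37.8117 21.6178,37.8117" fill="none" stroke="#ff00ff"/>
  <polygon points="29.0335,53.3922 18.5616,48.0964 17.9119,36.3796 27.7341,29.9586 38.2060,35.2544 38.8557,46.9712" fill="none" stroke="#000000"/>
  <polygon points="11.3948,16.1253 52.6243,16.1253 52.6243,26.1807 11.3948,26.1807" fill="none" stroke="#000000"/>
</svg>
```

G21
G90
G0 X52.2308 Y35.0859
M4 S574
G01 X51.4956 Y43.1554 F2697
G01 X58.1164 Y47.8268
G01 X65.4724 Y44.4287
G01 X66.2076 Y36.3592
G01 X59.5868 Y31.6878
G01 X52.2308 Y35.0859
M5
G0 X62.3101 Y20.5242
M4 S574
G01 X51.9242 Y26.3484 F2697
G01 X44.7879 Y32.2038
G01 X41.4360 Y35.2214
G01 X42.4034 Y32.5321
G01 X48.2249 Y21.2666
M5
G0 X50.2419 Y45.1922
M4 S824
G01 X42.1348 Y56.0125 F1099
G01 X36.4537 Y61.8817
G01 X33.1985 Y62.7996
G01 X32.3692 Y58.7663
G01 X33.9658 Y49.7819
M5
G0 X26.7411 Y53.6289
M4 S574
G01 X20.5590 Y48.9051 F2697
G01 X17.3672 Y44.3676
G01 X17.1658 Y40.0164
G01 X19.9548 Y35.8515
G01 X25.7341 Y31.8728
M5
G0 X15.5776 Y14.2017
M4 S574
G01 X58.2907 Y63.1268 F2697
M5
G0 X21.6178 Y51.3126
M4 S824
G01 X53.7196 Y51.3126 F1099
G01 X53.7196 Y35.8466
G01 X21.6178 Y35.8466
G01 X21.6178 Y51.3126
M5
G0 X29.0335 Y20.2661
M4 S574
G01 X18.5616 Y25.5619 F2697
G01 X17.9119 Y37.2787
G01 X27.7341 Y43.6997
G01 X38.2060 Y38.4039
G01 X38.8557 Y26.6871
G01 X29.0335 Y20.2661
M5
G0 X11.3948 Y57.5330
M4 S574
G01 X52.6243 Y57.5330 F2697
G01 X52.6243 Y47.4776
G01 X11.3948 Y47.4776
G01 X11.3948 Y57.5330
M5
G0 X0.0000 Y0.0000

Since the viewBox matches the mm dimensions, user units are millimetres directly. The only transform is the Y-flip y_m = 73.6583 − y_svg.

Shape 1 is a regular polygon drawn with `<polygon>`. Its stroke #000000 means score at S574, F2697. After flipping Y the toolpath is (52.2308,35.0859) → (51.4956,43.1554) → (58.1164,47.8268) → (65.4724,44.4287) → (66.2076,36.3592) → (59.5868,31.6878) → (52.2308,35.0859), returning to the start.

Shape 2 is a cubic bezier drawn with `<path>`. Its stroke #000000 means score at S574, F2697. After flipping Y the toolpath is (62.3101,20.5242) → (51.9242,26.3484) → (44.7879,32.2038) → (41.4360,35.2214) → (42.4034,32.5321) → (48.2249,21.2666).

Shape 3 is a quadratic bezier drawn with `<path>`. Its stroke #ff00ff means cut at S824, F1099. After flipping Y the toolpath is (50.2419,45.1922) → (42.1348,56.0125) → (36.4537,61.8817) → (33.1985,62.7996) → (32.3692,58.7663) → (33.9658,49.7819).

Shape 4 is a quadratic bezier drawn with `<path>`. Its stroke #000000 means score at S574, F2697. After flipping Y the toolpath is (26.7411,53.6289) → (20.5590,48.9051) → (17.3672,44.3676) → (17.1658,40.0164) → (19.9548,35.8515) → (25.7341,31.8728).

Shape 5 is a line segment drawn with `<line>`. Its stroke #000000 means score at S574, F2697. After flipping Y the toolpath is (15.5776,14.2017) → (58.2907,63.1268).

Shape 6 is a rectangle drawn with `<polygon>`. Its stroke #ff00ff means cut at S824, F1099. After flipping Y the toolpath is (21.6178,51.3126) → (53.7196,51.3126) → (53.7196,35.8466) → (21.6178,35.8466) → (21.6178,51.3126), returning to the start.

Shape 7 is a regular polygon drawn with `<polygon>`. Its stroke #000000 means score at S574, F2697. After flipping Y the toolpath is (29.0335,20.2661) → (18.5616,25.5619) → (17.9119,37.2787) → (27.7341,43.6997) → (38.2060,38.4039) → (38.8557,26.6871) → (29.0335,20.2661), returning to the start.

Shape 8 is a rectangle drawn with `<polygon>`. Its stroke #000000 means score at S574, F2697. After flipping Y the toolpath is (11.3948,57.5330) → (52.6243,57.5330) → (52.6243,47.4776) → (11.3948,47.4776) → (11.3948,57.5330), returning to the start.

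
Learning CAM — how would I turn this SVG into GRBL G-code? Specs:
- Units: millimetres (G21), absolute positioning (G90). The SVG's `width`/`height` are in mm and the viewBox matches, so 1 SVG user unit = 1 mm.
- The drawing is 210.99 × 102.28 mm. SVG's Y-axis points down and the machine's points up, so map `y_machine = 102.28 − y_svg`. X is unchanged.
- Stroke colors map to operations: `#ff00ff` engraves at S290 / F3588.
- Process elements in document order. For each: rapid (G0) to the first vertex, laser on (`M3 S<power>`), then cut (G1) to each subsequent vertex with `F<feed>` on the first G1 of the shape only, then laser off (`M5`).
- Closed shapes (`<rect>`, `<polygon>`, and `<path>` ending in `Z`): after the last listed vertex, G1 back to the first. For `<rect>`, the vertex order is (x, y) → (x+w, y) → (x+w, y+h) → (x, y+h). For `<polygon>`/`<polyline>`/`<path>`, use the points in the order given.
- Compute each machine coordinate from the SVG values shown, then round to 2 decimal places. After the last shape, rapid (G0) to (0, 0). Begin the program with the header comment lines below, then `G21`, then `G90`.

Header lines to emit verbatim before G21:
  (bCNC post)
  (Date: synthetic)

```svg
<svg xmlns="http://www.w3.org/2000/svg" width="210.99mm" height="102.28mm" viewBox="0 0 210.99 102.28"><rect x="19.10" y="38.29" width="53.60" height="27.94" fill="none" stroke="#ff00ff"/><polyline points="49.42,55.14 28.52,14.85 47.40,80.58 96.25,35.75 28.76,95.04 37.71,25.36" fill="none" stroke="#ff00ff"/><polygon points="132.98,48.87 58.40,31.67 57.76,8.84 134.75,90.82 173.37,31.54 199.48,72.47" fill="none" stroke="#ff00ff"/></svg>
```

1 u = 1 mm; y_m = 102.28 − y.

[1] `<rect>` rectangle, #ff00ff→engrave S290 F3588: (19.10,63.99) → (72.70,63.99) → (72.70,36.05) → (19.10,36.05) → (19.10,63.99) (closed)

[2] `<polyline>` open polyline, #ff00ff→engrave S290 F3588: (49.42,47.14) → (28.52,87.43) → (47.40,21.70) → (96.25,66.53) → (28.76,7.24) → (37.71,76.92)

[3] `<polygon>` closed polygon, #ff00ff→engrave S290 F3588: (132.98,53.41) → (58.40,70.61) → (57.76,93.44) → (134.75,11.46) → (173.37,70.74) → (199.48,29.81) → (132.98,53.41) (closed)

(bCNC post)
(Date: synthetic)
G21
G90
G0 X19.10 Y63.99
M3 S290
G1 X72.70 Y63.99 F3588
G1 X72.70 Y36.05
G1 X19.10 Y36.05
G1 X19.10 Y63.99
M5
G0 X49.42 Y47.14
M3 S290
G1 X28.52 Y87.43 F3588
G1 X47.40 Y21.70
G1 X96.25 Y66.53
G1 X28.76 Y7.24
G1 X37.71 Y76.92
M5
G0 X132.98 Y53.41
M3 S290
G1 X58.40 Y70.61 F3588
G1 X57.76 Y93.44
G1 X134.75 Y11.46
G1 X173.37 Y70.74
G1 X199.48 Y29.81
G1 X132.98 Y53.41
M5
G0 X0.00 Y0.00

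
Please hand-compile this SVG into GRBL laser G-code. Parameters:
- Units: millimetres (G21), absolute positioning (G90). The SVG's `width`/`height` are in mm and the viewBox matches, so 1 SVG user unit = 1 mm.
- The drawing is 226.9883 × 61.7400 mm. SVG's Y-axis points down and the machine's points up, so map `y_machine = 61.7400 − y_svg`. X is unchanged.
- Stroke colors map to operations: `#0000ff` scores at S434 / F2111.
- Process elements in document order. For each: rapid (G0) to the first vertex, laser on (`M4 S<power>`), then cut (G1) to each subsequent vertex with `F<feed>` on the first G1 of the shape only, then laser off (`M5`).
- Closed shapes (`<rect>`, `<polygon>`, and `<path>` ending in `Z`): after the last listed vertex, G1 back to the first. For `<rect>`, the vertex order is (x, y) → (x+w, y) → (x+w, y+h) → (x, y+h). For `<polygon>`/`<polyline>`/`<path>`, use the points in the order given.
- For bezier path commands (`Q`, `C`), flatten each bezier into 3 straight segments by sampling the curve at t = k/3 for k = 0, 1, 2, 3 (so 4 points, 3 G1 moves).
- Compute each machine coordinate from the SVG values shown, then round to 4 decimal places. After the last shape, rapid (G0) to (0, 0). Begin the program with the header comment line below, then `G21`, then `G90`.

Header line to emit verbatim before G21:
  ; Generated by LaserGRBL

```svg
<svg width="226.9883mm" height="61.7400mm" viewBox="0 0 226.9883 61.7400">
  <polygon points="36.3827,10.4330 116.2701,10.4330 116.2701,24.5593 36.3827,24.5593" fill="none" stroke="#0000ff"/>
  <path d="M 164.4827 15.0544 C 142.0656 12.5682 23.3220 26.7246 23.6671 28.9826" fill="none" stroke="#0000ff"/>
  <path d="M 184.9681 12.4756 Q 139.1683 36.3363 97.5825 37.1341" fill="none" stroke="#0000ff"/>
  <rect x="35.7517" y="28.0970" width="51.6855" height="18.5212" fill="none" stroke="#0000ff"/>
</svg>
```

; Generated by LaserGRBL
G21
G90
G0 X36.3827 Y51.3070
M4 S434
G1 X116.2701 Y51.3070 F2111
G1 X116.2701 Y37.1807
G1 X36.3827 Y37.1807
G1 X36.3827 Y51.3070
M5
G0 X164.4827 Y46.6856
M4 S434
G1 X117.9351 Y44.6813 F2111
G1 X55.0399 Y37.9245
G1 X23.6671 Y32.7574
M5
G0 X184.9681 Y49.2644
M4 S434
G1 X154.9031 Y35.9198 F2111
G1 X125.7746 Y27.7003
G1 X97.5825 Y24.6059
M5
G0 X35.7517 Y33.6430
M4 S434
G1 X87.4372 Y33.6430 F2111
G1 X87.4372 Y15.1218
G1 X35.7517 Y15.1218
G1 X35.7517 Y33.6430
M5
G0 X0.0000 Y0.0000

viewBox `0 0 226.9883 61.7400` with mm width/height → 1 unit = 1 mm. Flip: y_m = 61.7400 − y_svg.

**Shape 1** — `<polygon>` rectangle, stroke `#0000ff` → score (S434, F2111). Machine vertices: (36.3827,51.3070) → (116.2701,51.3070) → (116.2701,37.1807) → (36.3827,37.1807) → (36.3827,51.3070). Closed: final G1 returns to the first vertex.

**Shape 2** — `<path>` cubic bezier, stroke `#0000ff` → score (S434, F2111). Control points (SVG): P0=(164.4827,15.0544), P1=(142.0656,12.5682), P2=(23.3220,26.7246), P3=(23.6671,28.9826); sampled at t=k/3. Machine vertices: (164.4827,46.6856) → (117.9351,44.6813) → (55.0399,37.9245) → (23.6671,32.7574). Open path.

**Shape 3** — `<path>` quadratic bezier, stroke `#0000ff` → score (S434, F2111). Control points (SVG): P0=(184.9681,12.4756), P1=(139.1683,36.3363), P2=(97.5825,37.1341); sampled at t=k/3. Machine vertices: (184.9681,49.2644) → (154.9031,35.9198) → (125.7746,27.7003) → (97.5825,24.6059). Open path.

**Shape 4** — `<rect>` rectangle, stroke `#0000ff` → score (S434, F2111). Machine vertices: (35.7517,33.6430) → (87.4372,33.6430) → (87.4372,15.1218) → (35.7517,15.1218) → (35.7517,33.6430). Closed: final G1 returns to the first vertex.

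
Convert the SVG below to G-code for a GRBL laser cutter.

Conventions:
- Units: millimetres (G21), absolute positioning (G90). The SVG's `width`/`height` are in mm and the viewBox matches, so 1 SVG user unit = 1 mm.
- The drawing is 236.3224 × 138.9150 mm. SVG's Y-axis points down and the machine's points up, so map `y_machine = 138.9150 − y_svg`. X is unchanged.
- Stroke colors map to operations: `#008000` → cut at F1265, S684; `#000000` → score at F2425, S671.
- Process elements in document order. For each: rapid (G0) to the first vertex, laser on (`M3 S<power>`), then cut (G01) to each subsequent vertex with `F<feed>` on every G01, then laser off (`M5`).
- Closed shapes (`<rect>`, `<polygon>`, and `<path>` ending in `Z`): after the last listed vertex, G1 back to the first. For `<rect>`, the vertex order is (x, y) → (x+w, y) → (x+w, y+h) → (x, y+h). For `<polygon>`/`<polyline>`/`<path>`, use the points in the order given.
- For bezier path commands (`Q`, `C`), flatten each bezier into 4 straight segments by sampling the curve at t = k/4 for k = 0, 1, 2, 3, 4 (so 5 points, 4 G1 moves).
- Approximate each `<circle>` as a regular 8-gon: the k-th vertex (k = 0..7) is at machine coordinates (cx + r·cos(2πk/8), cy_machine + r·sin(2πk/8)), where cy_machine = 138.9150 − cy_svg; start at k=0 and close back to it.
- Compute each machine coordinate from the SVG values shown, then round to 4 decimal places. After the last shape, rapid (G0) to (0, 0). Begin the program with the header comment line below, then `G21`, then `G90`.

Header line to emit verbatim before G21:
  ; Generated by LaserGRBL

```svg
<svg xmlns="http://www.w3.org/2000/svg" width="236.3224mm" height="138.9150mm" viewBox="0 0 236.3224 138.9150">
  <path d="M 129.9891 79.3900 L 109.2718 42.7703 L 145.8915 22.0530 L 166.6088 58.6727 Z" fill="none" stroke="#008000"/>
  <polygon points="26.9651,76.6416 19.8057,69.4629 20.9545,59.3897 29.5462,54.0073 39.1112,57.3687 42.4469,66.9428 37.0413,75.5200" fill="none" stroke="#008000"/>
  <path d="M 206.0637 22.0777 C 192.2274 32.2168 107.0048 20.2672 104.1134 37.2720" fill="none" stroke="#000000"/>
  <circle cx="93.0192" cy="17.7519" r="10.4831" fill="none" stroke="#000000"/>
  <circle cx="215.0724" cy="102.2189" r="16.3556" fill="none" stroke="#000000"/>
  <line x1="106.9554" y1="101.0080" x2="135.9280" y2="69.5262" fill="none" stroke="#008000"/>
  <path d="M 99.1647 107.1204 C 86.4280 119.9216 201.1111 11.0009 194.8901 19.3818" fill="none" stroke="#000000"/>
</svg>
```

1 u = 1 mm; y_m = 138.9150 − y.

[1] `<path>` regular polygon, #008000→cut S684 F1265: (129.9891,59.5250) → (109.2718,96.1447) → (145.8915,116.8620) → (166.6088,80.2423) → (129.9891,59.5250) (closed)

[2] `<polygon>` regular polygon, #008000→cut S684 F1265: (26.9651,62.2734) → (19.8057,69.4521) → (20.9545,79.5253) → (29.5462,84.9077) → (39.1112,81.5463) → (42.4469,71.9722) → (37.0413,63.3950) → (26.9651,62.2734) (closed)

[3] `<path>` cubic bezier, #000000→score S671 F2425: (206.0637,116.8373) → (184.7034,112.5771) → (150.9842,111.8148) → (119.3172,109.7652) → (104.1134,101.6430)

[4] `<circle>` circle, #000000→score S671 F2425: (103.5023,121.1631) → (100.4319,128.5758) → (93.0192,131.6462) → (85.6065,128.5758) → (82.5361,121.1631) → (85.6065,113.7504) → (93.0192,110.6800) → (100.4319,113.7504) → (103.5023,121.1631) (closed)

[5] `<circle>` circle, #000000→score S671 F2425: (231.4280,36.6961) → (226.6376,48.2613) → (215.0724,53.0517) → (203.5072,48.2613) → (198.7168,36.6961) → (203.5072,25.1309) → (215.0724,20.3405) → (226.6376,25.1309) → (231.4280,36.6961) (closed)

[6] `<line>` line segment, #008000→cut S684 F1265: (106.9554,37.9070) → (135.9280,69.3888)

[7] `<path>` cubic bezier, #000000→score S671 F2425: (99.1647,31.7946) → (109.6233,41.2818) → (144.5840,74.0063) → (180.7664,107.5596) → (194.8901,119.5332)

; Generated by LaserGRBL
G21
G90
G0 X129.9891 Y59.5250
M3 S684
G01 X109.2718 Y96.1447 F1265
G01 X145.8915 Y116.8620 F1265
G01 X166.6088 Y80.2423 F1265
G01 X129.9891 Y59.5250 F1265
M5
G0 X26.9651 Y62.2734
M3 S684
G01 X19.8057 Y69.4521 F1265
G01 X20.9545 Y79.5253 F1265
G01 X29.5462 Y84.9077 F1265
G01 X39.1112 Y81.5463 F1265
G01 X42.4469 Y71.9722 F1265
G01 X37.0413 Y63.3950 F1265
G01 X26.9651 Y62.2734 F1265
M5
G0 X206.0637 Y116.8373
M3 S671
G01 X184.7034 Y112.5771 F2425
G01 X150.9842 Y111.8148 F2425
G01 X119.3172 Y109.7652 F2425
G01 X104.1134 Y101.6430 F2425
M5
G0 X103.5023 Y121.1631
M3 S671
G01 X100.4319 Y128.5758 F2425
G01 X93.0192 Y131.6462 F2425
G01 X85.6065 Y128.5758 F2425
G01 X82.5361 Y121.1631 F2425
G01 X85.6065 Y113.7504 F2425
G01 X93.0192 Y110.6800 F2425
G01 X100.4319 Y113.7504 F2425
G01 X103.5023 Y121.1631 F2425
M5
G0 X231.4280 Y36.6961
M3 S671
G01 X226.6376 Y48.2613 F2425
G01 X215.0724 Y53.0517 F2425
G01 X203.5072 Y48.2613 F2425
G01 X198.7168 Y36.6961 F2425
G01 X203.5072 Y25.1309 F2425
G01 X215.0724 Y20.3405 F2425
G01 X226.6376 Y25.1309 F2425
G01 X231.4280 Y36.6961 F2425
M5
G0 X106.9554 Y37.9070
M3 S684
G01 X135.9280 Y69.3888 F1265
M5
G0 X99.1647 Y31.7946
M3 S671
G01 X109.6233 Y41.2818 F2425
G01 X144.5840 Y74.0063 F2425
G01 X180.7664 Y107.5596 F2425
G01 X194.8901 Y119.5332 F2425
M5
G0 X0.0000 Y0.0000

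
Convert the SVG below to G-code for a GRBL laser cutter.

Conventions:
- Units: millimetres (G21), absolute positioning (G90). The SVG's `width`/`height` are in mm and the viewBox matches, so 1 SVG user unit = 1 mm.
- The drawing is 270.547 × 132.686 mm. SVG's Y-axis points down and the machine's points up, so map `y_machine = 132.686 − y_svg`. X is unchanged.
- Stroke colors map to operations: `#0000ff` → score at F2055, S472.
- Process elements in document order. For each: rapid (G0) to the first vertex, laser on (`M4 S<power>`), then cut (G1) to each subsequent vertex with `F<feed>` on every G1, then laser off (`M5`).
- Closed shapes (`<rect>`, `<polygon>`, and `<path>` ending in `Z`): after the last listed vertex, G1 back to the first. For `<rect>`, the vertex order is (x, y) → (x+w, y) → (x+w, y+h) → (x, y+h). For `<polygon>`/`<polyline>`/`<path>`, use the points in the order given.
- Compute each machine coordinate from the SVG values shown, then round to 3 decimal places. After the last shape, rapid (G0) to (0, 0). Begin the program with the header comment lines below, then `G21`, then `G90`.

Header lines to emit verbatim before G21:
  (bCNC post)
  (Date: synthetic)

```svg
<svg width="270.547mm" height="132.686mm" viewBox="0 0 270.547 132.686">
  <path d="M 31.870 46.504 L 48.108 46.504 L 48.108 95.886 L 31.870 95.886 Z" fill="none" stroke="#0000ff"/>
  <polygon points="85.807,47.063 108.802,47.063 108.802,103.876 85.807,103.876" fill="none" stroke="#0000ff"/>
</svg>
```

1 u = 1 mm; y_m = 132.686 − y.

[1] `<path>` rectangle, #0000ff→score S472 F2055: (31.870,86.182) → (48.108,86.182) → (48.108,36.800) → (31.870,36.800) → (31.870,86.182) (closed)

[2] `<polygon>` rectangle, #0000ff→score S472 F2055: (85.807,85.623) → (108.802,85.623) → (108.802,28.810) → (85.807,28.810) → (85.807,85.623) (closed)

(bCNC post)
(Date: synthetic)
G21
G90
G0 X31.870 Y86.182
M4 S472
G1 X48.108 Y86.182 F2055
G1 X48.108 Y36.800 F2055
G1 X31.870 Y36.800 F2055
G1 X31.870 Y86.182 F2055
M5
G0 X85.807 Y85.623
M4 S472
G1 X108.802 Y85.623 F2055
G1 X108.802 Y28.810 F2055
G1 X85.807 Y28.810 F2055
G1 X85.807 Y85.623 F2055
M5
G0 X0.000 Y0.000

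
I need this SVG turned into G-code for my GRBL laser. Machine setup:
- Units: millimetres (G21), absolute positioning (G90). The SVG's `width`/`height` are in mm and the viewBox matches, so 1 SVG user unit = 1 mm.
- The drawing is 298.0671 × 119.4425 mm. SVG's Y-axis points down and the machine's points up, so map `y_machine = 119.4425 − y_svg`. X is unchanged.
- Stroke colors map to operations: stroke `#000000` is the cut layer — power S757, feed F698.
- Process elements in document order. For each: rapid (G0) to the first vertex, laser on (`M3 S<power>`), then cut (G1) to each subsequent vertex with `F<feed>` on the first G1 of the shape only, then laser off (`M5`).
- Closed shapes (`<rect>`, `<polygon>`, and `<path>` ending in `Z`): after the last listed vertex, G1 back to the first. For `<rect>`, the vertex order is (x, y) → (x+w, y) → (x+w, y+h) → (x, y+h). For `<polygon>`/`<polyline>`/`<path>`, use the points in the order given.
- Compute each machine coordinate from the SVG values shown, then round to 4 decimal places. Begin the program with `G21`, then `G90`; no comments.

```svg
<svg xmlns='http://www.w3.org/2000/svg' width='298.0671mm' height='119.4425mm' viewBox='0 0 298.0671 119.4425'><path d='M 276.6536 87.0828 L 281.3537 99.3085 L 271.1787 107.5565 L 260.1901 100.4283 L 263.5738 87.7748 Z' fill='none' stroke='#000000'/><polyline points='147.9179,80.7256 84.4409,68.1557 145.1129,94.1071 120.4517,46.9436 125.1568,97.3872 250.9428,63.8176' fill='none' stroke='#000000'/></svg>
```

G21
G90
G0 X276.6536 Y32.3597
M3 S757
G1 X281.3537 Y20.1340 F698
G1 X271.1787 Y11.8860
G1 X260.1901 Y19.0142
G1 X263.5738 Y31.6677
G1 X276.6536 Y32.3597
M5
G0 X147.9179 Y38.7169
M3 S757
G1 X84.4409 Y51.2868 F698
G1 X145.1129 Y25.3354
G1 X120.4517 Y72.4989
G1 X125.1568 Y22.0553
G1 X250.9428 Y55.6249
M5

1 u = 1 mm; y_m = 119.4425 − y.

[1] `<path>` regular polygon, #000000→cut S757 F698: (276.6536,32.3597) → (281.3537,20.1340) → (271.1787,11.8860) → (260.1901,19.0142) → (263.5738,31.6677) → (276.6536,32.3597) (closed)

[2] `<polyline>` open polyline, #000000→cut S757 F698: (147.9179,38.7169) → (84.4409,51.2868) → (145.1129,25.3354) → (120.4517,72.4989) → (125.1568,22.0553) → (250.9428,55.6249)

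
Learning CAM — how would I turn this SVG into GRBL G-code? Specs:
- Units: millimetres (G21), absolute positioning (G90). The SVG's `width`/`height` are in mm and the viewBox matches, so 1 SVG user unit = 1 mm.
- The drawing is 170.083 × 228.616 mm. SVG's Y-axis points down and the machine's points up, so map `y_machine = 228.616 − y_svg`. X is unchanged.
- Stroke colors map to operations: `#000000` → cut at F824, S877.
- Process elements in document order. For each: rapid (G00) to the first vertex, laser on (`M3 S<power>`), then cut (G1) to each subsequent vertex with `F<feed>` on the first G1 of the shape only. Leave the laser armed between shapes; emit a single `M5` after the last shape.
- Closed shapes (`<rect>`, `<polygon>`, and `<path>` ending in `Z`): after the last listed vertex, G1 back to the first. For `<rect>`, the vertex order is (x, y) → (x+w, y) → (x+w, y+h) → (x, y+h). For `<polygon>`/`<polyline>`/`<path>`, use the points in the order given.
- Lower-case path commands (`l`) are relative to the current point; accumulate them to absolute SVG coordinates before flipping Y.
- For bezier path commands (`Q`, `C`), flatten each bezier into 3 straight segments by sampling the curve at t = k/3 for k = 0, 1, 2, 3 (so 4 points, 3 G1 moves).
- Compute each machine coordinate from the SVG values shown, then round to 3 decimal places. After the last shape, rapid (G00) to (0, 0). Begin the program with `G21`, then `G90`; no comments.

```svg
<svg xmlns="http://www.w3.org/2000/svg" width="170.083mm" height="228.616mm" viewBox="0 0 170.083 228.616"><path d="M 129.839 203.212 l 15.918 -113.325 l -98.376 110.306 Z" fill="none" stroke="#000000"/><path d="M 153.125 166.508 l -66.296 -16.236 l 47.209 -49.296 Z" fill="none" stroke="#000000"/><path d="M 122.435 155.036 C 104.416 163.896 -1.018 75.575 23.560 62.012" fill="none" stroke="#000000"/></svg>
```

1 u = 1 mm; y_m = 228.616 − y.

[1] `<path>` closed polygon, #000000→cut S877 F824: (129.839,25.404) → (145.757,138.729) → (47.381,28.423) → (129.839,25.404) (closed)

[2] `<path>` regular polygon, #000000→cut S877 F824: (153.125,62.108) → (86.829,78.344) → (134.038,127.640) → (153.125,62.108) (closed)

[3] `<path>` cubic bezier, #000000→cut S877 F824: (122.435,73.580) → (83.331,90.746) → (34.266,134.490) → (23.560,166.604)

G21
G90
G00 X129.839 Y25.404
M3 S877
G1 X145.757 Y138.729 F824
G1 X47.381 Y28.423
G1 X129.839 Y25.404
G00 X153.125 Y62.108
M3 S877
G1 X86.829 Y78.344 F824
G1 X134.038 Y127.640
G1 X153.125 Y62.108
G00 X122.435 Y73.580
M3 S877
G1 X83.331 Y90.746 F824
G1 X34.266 Y134.490
G1 X23.560 Y166.604
M5
G00 X0.000 Y0.000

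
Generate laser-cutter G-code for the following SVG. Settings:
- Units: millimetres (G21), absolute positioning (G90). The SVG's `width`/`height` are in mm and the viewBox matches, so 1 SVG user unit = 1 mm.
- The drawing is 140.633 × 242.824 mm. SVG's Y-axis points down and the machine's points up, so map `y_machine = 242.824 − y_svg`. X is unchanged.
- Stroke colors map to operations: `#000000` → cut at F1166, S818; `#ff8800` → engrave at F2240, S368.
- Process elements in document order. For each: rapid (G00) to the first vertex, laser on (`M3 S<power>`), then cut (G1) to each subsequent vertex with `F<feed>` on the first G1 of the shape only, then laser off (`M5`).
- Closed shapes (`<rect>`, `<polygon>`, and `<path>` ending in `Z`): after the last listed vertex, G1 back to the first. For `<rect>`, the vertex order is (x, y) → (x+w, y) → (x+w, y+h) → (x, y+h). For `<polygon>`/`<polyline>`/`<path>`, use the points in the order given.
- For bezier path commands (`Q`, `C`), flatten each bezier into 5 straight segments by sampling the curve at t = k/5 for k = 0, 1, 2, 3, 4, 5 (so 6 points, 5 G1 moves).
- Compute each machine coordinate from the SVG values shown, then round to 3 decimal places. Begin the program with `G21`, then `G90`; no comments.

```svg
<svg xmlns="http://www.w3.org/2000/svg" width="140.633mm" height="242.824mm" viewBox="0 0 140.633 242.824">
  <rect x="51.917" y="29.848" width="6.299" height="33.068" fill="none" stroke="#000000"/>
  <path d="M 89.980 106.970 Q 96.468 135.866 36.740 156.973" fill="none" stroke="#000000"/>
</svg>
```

1 u = 1 mm; y_m = 242.824 − y.

[1] `<rect>` rectangle, #000000→cut S818 F1166: (51.917,212.976) → (58.216,212.976) → (58.216,179.908) → (51.917,179.908) → (51.917,212.976) (closed)

[2] `<path>` quadratic bezier, #000000→cut S818 F1166: (89.980,135.854) → (89.927,124.607) → (84.576,113.983) → (73.928,103.983) → (57.983,94.605) → (36.740,85.851)

G21
G90
G00 X51.917 Y212.976
M3 S818
G1 X58.216 Y212.976 F1166
G1 X58.216 Y179.908
G1 X51.917 Y179.908
G1 X51.917 Y212.976
M5
G00 X89.980 Y135.854
M3 S818
G1 X89.927 Y124.607 F1166
G1 X84.576 Y113.983
G1 X73.928 Y103.983
G1 X57.983 Y94.605
G1 X36.740 Y85.851
M5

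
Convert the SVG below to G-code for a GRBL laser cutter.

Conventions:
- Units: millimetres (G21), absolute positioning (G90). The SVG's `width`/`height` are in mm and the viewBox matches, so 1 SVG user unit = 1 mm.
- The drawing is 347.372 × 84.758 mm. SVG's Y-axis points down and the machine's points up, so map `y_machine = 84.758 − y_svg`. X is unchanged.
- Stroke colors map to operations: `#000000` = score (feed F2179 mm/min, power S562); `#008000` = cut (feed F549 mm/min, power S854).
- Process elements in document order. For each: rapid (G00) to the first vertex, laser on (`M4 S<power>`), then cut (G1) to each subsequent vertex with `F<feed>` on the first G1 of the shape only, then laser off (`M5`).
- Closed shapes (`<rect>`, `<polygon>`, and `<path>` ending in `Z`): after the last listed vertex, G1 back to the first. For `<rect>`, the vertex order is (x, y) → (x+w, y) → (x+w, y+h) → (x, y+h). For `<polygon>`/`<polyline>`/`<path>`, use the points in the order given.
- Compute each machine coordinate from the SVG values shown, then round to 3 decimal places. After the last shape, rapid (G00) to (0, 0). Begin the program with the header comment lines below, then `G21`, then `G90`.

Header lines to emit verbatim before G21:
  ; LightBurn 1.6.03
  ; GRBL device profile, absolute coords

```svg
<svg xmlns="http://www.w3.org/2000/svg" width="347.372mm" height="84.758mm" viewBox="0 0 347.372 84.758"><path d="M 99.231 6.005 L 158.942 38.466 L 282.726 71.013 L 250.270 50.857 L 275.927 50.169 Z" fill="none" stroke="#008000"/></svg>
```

Since the viewBox matches the mm dimensions, user units are millimetres directly. The only transform is the Y-flip y_m = 84.758 − y_svg.

Shape 1 is a closed polygon drawn with `<path>`. Its stroke #008000 means cut at S854, F549. After flipping Y the toolpath is (99.231,78.753) → (158.942,46.292) → (282.726,13.745) → (250.270,33.901) → (275.927,34.589) → (99.231,78.753), returning to the start.

; LightBurn 1.6.03
; GRBL device profile, absolute coords
G21
G90
G00 X99.231 Y78.753
M4 S854
G1 X158.942 Y46.292 F549
G1 X282.726 Y13.745
G1 X250.270 Y33.901
G1 X275.927 Y34.589
G1 X99.231 Y78.753
M5
G00 X0.000 Y0.000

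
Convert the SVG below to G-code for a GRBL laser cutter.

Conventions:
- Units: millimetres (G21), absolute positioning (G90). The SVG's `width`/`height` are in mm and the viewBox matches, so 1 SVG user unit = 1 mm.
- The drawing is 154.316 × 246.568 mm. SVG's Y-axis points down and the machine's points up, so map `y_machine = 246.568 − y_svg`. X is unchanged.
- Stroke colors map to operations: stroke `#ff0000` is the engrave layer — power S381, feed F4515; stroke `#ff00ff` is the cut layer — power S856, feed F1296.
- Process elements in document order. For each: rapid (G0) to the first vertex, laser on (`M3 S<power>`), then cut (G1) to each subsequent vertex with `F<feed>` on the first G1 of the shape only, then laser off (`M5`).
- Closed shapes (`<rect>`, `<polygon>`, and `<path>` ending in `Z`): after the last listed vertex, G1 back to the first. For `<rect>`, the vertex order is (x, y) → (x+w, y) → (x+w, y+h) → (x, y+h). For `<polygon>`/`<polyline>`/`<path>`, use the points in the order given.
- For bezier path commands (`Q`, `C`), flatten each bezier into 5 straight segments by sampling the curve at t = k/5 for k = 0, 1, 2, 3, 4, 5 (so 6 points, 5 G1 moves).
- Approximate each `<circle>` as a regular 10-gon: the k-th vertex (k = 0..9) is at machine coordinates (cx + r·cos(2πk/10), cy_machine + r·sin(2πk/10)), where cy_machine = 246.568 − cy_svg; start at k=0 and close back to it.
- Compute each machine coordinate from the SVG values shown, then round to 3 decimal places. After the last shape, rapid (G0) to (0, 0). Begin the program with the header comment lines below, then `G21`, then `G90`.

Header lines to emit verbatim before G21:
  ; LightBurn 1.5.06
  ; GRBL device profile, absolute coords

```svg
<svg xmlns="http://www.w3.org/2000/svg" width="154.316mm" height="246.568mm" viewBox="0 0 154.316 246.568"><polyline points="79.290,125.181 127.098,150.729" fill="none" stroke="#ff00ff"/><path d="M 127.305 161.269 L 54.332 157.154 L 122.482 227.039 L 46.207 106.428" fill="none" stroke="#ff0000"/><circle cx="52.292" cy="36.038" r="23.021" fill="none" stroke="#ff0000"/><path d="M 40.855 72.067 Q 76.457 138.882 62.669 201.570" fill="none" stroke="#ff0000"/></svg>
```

; LightBurn 1.5.06
; GRBL device profile, absolute coords
G21
G90
G0 X79.290 Y121.387
M3 S856
G1 X127.098 Y95.839 F1296
M5
G0 X127.305 Y85.299
M3 S381
G1 X54.332 Y89.414 F4515
G1 X122.482 Y19.529
G1 X46.207 Y140.140
M5
G0 X75.313 Y210.530
M3 S381
G1 X70.916 Y224.061 F4515
G1 X59.406 Y232.424
G1 X45.178 Y232.424
G1 X33.668 Y224.061
G1 X29.271 Y210.530
G1 X33.668 Y196.999
G1 X45.178 Y188.636
G1 X59.406 Y188.636
G1 X70.916 Y196.999
G1 X75.313 Y210.530
M5
G0 X40.855 Y174.501
M3 S381
G1 X53.120 Y147.940 F4515
G1 X61.434 Y121.709
G1 X65.797 Y95.809
G1 X66.209 Y70.238
G1 X62.669 Y44.998
M5
G0 X0.000 Y0.000

viewBox `0 0 154.316 246.568` with mm width/height → 1 unit = 1 mm. Flip: y_m = 246.568 − y_svg.

**Shape 1** — `<polyline>` line segment, stroke `#ff00ff` → cut (S856, F1296). Machine vertices: (79.290,121.387) → (127.098,95.839). Open path.

**Shape 2** — `<path>` open polyline, stroke `#ff0000` → engrave (S381, F4515). Machine vertices: (127.305,85.299) → (54.332,89.414) → (122.482,19.529) → (46.207,140.140). Open path.

**Shape 3** — `<circle>` circle, stroke `#ff0000` → engrave (S381, F4515). Machine vertices: (75.313,210.530) → (70.916,224.061) → (59.406,232.424) → (45.178,232.424) → (33.668,224.061) → (29.271,210.530) → (33.668,196.999) → (45.178,188.636) → (59.406,188.636) → (70.916,196.999) → (75.313,210.530). Closed: final G1 returns to the first vertex.

**Shape 4** — `<path>` quadratic bezier, stroke `#ff0000` → engrave (S381, F4515). Control points (SVG): P0=(40.855,72.067), P1=(76.457,138.882), P2=(62.669,201.570); sampled at t=k/5. Machine vertices: (40.855,174.501) → (53.120,147.940) → (61.434,121.709) → (65.797,95.809) → (66.209,70.238) → (62.669,44.998). Open path.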